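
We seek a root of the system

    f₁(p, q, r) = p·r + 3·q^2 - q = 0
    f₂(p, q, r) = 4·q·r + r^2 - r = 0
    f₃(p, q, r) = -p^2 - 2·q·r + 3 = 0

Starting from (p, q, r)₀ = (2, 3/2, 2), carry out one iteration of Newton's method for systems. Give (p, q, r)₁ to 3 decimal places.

At (2, 3/2, 2): F = (9.250, 14.000, -7.000).
Jacobian J = [[r, 6·q - 1, p], [0, 4·r, 4·q + 2·r - 1], [-2·p, -2·r, -2·q]].
At the point, J = [[2.000, 8.000, 2.000], [0.000, 8.000, 9.000], [-4.000, -4.000, -3.000]] (det J = -200.000).
Solving J·Δ = −F gives Δ = (-0.285, -0.895, -0.760).
Then the next iterate is (p, q, r)₁ = (1.715, 0.605, 1.240).

(1.715, 0.605, 1.240)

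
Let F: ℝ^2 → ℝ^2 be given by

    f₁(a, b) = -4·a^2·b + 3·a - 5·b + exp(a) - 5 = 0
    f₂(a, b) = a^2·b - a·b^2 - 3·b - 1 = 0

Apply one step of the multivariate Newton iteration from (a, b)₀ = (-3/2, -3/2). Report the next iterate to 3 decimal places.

(-1.385, -0.784)

At (-3/2, -3/2): F = (11.72313, 3.500).
Jacobian J = [[-8·a·b + exp(a) + 3, -4·a^2 - 5], [2·a·b - b^2, a^2 - 2·a·b - 3]].
At the point, J = [[-14.77687, -14.000], [2.250, -5.250]] (det J = 109.07857).
Solving J·Δ = −F gives Δ = (0.115, 0.716).
Then the next iterate is (a, b)₁ = (-1.385, -0.784).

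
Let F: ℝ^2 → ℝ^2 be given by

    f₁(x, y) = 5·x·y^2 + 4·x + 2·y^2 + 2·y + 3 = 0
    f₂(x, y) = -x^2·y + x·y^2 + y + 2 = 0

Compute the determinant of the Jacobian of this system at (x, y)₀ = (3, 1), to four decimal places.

J = [[5·y^2 + 4, 10·x·y + 4·y + 2], [-2·x·y + y^2, -x^2 + 2·x·y + 1]].
At the point, J = [[9.0000, 36.0000], [-5.0000, -2.0000]].
det J = 162.0000.

162.0000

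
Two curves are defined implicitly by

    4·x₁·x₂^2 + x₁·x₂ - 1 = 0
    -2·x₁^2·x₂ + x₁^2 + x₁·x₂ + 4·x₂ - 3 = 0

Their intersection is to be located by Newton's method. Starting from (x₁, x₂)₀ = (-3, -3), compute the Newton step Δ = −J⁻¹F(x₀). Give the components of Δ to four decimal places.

At (-3, -3): F = (-100.0000, 57.0000).
Jacobian J = [[4·x₂^2 + x₂, 8·x₁·x₂ + x₁], [-4·x₁·x₂ + 2·x₁ + x₂, -2·x₁^2 + x₁ + 4]].
At the point, J = [[33.0000, 69.0000], [-45.0000, -17.0000]] (det J = 2544.0000).
Solving J·Δ = −F gives Δ = (0.8778, 1.0295).

(0.8778, 1.0295)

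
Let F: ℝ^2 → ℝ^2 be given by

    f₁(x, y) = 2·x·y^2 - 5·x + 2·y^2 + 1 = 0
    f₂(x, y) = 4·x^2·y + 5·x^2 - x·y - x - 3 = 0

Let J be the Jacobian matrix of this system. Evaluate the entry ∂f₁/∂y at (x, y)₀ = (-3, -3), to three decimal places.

∂f₁/∂y = 4·x·y + 4·y.
At (-3, -3) this is 24.000.

24.000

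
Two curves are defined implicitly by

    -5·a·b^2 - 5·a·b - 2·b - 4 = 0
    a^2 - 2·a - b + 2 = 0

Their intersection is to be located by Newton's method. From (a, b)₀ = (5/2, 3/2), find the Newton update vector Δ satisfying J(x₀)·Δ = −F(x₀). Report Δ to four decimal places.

At (5/2, 3/2): F = (-53.8750, 1.7500).
Jacobian J = [[-5·b^2 - 5·b, -10·a·b - 5·a - 2], [2·a - 2, -1]].
At the point, J = [[-18.7500, -52.0000], [3.0000, -1.0000]] (det J = 174.7500).
Solving J·Δ = −F gives Δ = (-0.8290, -0.7371).

(-0.8290, -0.7371)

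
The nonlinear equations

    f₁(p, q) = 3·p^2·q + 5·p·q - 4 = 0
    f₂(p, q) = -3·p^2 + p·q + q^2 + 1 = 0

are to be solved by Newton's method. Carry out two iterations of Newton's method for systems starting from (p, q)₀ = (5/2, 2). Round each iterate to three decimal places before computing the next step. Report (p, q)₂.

(1.026, 0.939)

At (5/2, 2): F = (58.500, -8.750).
Jacobian J = [[6·p·q + 5·q, 3·p^2 + 5·p], [-6·p + q, p + 2·q]].
At the point, J = [[40.000, 31.250], [-13.000, 6.500]] (det J = 666.250).
Solving J·Δ = −F gives Δ = (-0.981, -0.616).
Then the next iterate is (p, q)₁ = (1.519, 1.384).
Round to (1.519, 1.384) and repeat: F = (16.09164, -1.90433), J = [[19.53378, 14.51708], [-7.730, 4.287]].
Δ = (-0.493, -0.445), so (p, q)₂ = (1.026, 0.939).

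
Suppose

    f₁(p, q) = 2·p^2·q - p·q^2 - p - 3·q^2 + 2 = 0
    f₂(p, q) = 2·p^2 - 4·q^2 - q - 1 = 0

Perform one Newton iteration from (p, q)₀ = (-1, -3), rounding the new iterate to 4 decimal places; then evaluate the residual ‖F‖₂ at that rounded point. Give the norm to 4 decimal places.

At (-1, -3): F = (-21.0000, -32.0000).
Jacobian J = [[4·p·q - q^2 - 1, 2·p^2 - 2·p·q - 6·q], [4·p, -8·q - 1]].
At the point, J = [[2.0000, 14.0000], [-4.0000, 23.0000]] (det J = 102.0000).
Solving J·Δ = −F gives Δ = (0.3431, 1.4510).
Then the next iterate is (p, q)₁ = (-0.6569, -1.5490).
Re-evaluating at (-0.6569, -1.5490): F = (-4.301978, -8.185569), so ‖F‖₂ = 9.2472.

9.2472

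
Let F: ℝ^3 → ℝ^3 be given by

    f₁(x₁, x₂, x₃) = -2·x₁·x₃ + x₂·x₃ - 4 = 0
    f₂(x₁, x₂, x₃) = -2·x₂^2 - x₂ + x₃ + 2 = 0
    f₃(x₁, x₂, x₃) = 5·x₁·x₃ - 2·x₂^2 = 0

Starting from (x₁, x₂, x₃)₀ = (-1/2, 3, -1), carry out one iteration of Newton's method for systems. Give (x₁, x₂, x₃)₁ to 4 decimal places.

At (-1/2, 3, -1): F = (-8.0000, -20.0000, -15.5000).
Jacobian J = [[-2·x₃, x₃, -2·x₁ + x₂], [0, -4·x₂ - 1, 1], [5·x₃, -4·x₂, 5·x₁]].
At the point, J = [[2.0000, -1.0000, 4.0000], [0.0000, -13.0000, 1.0000], [-5.0000, -12.0000, -2.5000]] (det J = -166.0000).
Solving J·Δ = −F gives Δ = (-0.8223, -1.3795, 2.0663).
Then the next iterate is (x₁, x₂, x₃)₁ = (-1.3223, 1.6205, 1.0663).

(-1.3223, 1.6205, 1.0663)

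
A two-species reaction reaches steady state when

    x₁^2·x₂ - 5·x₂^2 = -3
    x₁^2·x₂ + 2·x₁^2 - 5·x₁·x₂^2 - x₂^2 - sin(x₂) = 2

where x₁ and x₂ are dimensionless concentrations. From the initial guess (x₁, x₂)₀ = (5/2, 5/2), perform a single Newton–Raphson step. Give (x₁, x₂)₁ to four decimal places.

At (5/2, 5/2): F = (-12.6250, -58.848472).
Jacobian J = [[2·x₁·x₂, x₁^2 - 10·x₂], [2·x₁·x₂ + 4·x₁ - 5·x₂^2, x₁^2 - 10·x₁·x₂ - 2·x₂ - cos(x₂)]].
At the point, J = [[12.5000, -18.7500], [-8.7500, -60.448856]] (det J = -919.673205).
Solving J·Δ = −F gives Δ = (-0.3700, -0.9200).
Then the next iterate is (x₁, x₂)₁ = (2.1300, 1.5800).

(2.1300, 1.5800)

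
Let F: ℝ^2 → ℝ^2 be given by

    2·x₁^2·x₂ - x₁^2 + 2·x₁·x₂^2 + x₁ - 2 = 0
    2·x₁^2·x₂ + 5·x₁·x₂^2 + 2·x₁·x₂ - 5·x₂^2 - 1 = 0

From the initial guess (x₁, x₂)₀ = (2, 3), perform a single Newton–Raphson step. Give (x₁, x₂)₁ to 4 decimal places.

(1.7270, 1.5827)

At (2, 3): F = (56.0000, 80.0000).
Jacobian J = [[4·x₁·x₂ - 2·x₁ + 2·x₂^2 + 1, 2·x₁^2 + 4·x₁·x₂], [4·x₁·x₂ + 5·x₂^2 + 2·x₂, 2·x₁^2 + 10·x₁·x₂ + 2·x₁ - 10·x₂]].
At the point, J = [[39.0000, 32.0000], [75.0000, 42.0000]] (det J = -762.0000).
Solving J·Δ = −F gives Δ = (-0.2730, -1.4173).
Then the next iterate is (x₁, x₂)₁ = (1.7270, 1.5827).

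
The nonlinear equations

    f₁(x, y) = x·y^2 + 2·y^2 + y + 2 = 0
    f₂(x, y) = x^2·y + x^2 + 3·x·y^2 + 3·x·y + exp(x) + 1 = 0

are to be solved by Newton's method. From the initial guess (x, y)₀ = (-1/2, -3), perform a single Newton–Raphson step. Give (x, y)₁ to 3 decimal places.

(-0.644, -1.599)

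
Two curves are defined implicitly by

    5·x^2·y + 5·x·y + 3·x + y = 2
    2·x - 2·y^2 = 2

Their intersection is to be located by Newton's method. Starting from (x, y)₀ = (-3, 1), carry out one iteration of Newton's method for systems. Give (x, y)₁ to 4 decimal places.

(-11.8462, -5.9231)

At (-3, 1): F = (20.0000, -10.0000).
Jacobian J = [[10·x·y + 5·y + 3, 5·x^2 + 5·x + 1], [2, -4·y]].
At the point, J = [[-22.0000, 31.0000], [2.0000, -4.0000]] (det J = 26.0000).
Solving J·Δ = −F gives Δ = (-8.8462, -6.9231).
Then the next iterate is (x, y)₁ = (-11.8462, -5.9231).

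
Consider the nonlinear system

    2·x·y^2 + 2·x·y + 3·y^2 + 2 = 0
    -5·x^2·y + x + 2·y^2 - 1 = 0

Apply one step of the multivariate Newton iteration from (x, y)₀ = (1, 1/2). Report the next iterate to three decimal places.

(0.947, -0.096)

At (1, 1/2): F = (4.250, -2.000).
Jacobian J = [[2·y^2 + 2·y, 4·x·y + 2·x + 6·y], [-10·x·y + 1, -5·x^2 + 4·y]].
At the point, J = [[1.500, 7.000], [-4.000, -3.000]] (det J = 23.500).
Solving J·Δ = −F gives Δ = (-0.053, -0.596).
Then the next iterate is (x, y)₁ = (0.947, -0.096).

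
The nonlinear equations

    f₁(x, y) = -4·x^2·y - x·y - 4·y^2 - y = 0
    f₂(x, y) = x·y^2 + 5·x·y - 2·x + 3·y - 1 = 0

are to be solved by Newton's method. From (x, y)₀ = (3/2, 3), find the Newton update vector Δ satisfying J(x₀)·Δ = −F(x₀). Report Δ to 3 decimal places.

(-3.939, 2.341)

At (3/2, 3): F = (-70.500, 41.000).
Jacobian J = [[-8·x·y - y, -4·x^2 - x - 8·y - 1], [y^2 + 5·y - 2, 2·x·y + 5·x + 3]].
At the point, J = [[-39.000, -35.500], [22.000, 19.500]] (det J = 20.500).
Solving J·Δ = −F gives Δ = (-3.939, 2.341).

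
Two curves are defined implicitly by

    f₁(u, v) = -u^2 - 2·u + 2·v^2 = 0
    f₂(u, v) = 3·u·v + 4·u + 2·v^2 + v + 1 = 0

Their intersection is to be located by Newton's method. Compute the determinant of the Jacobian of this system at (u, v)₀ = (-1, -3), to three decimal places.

J = [[-2·u - 2, 4·v], [3·v + 4, 3·u + 4·v + 1]].
At the point, J = [[0.000, -12.000], [-5.000, -14.000]].
det J = -60.000.

-60.000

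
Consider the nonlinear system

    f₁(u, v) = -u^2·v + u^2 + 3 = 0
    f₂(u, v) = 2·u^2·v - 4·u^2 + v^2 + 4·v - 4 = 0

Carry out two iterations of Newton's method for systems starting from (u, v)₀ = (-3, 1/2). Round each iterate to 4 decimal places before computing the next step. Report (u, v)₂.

At (-3, 1/2): F = (7.5000, -28.7500).
Jacobian J = [[-2·u·v + 2·u, -u^2], [4·u·v - 8·u, 2·u^2 + 2·v + 4]].
At the point, J = [[-3.0000, -9.0000], [18.0000, 23.0000]] (det J = 93.0000).
Solving J·Δ = −F gives Δ = (0.9274, 0.5242).
Then the next iterate is (u, v)₁ = (-2.0726, 1.0242).
Round to (-2.0726, 1.0242) and repeat: F = (2.896045, -7.237645), J = [[0.100314, -4.295671], [8.089772, 14.639742]].
Δ = (-0.3122, 0.6669), so (u, v)₂ = (-2.3848, 1.6911).

(-2.3848, 1.6911)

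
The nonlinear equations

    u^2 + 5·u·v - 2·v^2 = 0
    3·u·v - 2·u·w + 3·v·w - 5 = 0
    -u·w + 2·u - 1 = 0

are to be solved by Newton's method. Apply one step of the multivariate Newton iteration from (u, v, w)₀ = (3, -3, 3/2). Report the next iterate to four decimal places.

At (3, -3, 3/2): F = (-54.0000, -54.5000, 0.5000).
Jacobian J = [[2·u + 5·v, 5·u - 4·v, 0], [3·v - 2·w, 3·u + 3·w, -2·u + 3·v], [-w + 2, 0, -u]].
At the point, J = [[-9.0000, 27.0000, 0.0000], [-12.0000, 13.5000, -15.0000], [0.5000, 0.0000, -3.0000]] (det J = -810.0000).
Solving J·Δ = −F gives Δ = (-3.0000, 1.0000, -0.3333).
Then the next iterate is (u, v, w)₁ = (0.0000, -2.0000, 1.1667).

(0.0000, -2.0000, 1.1667)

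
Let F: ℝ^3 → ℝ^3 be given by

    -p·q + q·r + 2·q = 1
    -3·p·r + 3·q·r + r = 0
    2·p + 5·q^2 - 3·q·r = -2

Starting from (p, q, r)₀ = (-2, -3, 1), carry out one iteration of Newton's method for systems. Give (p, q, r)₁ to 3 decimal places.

(-0.349, -1.769, -0.630)

At (-2, -3, 1): F = (-16.000, -2.000, 52.000).
Jacobian J = [[-q, -p + r + 2, q], [-3·r, 3·r, -3·p + 3·q + 1], [2, 10·q - 3·r, -3·q]].
At the point, J = [[3.000, 5.000, -3.000], [-3.000, 3.000, -2.000], [2.000, -33.000, 9.000]] (det J = -281.000).
Solving J·Δ = −F gives Δ = (1.651, 1.231, -1.630).
Then the next iterate is (p, q, r)₁ = (-0.349, -1.769, -0.630).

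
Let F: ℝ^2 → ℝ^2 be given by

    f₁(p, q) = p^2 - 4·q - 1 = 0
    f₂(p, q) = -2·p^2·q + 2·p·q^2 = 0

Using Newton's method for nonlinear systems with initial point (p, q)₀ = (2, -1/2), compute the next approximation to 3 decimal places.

(0.667, -0.583)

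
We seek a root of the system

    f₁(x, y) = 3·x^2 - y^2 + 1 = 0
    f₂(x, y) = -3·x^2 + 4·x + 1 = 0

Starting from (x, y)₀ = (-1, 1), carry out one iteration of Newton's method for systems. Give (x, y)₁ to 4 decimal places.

(-0.4000, 0.7000)

At (-1, 1): F = (3.0000, -6.0000).
Jacobian J = [[6·x, -2·y], [-6·x + 4, 0]].
At the point, J = [[-6.0000, -2.0000], [10.0000, 0.0000]] (det J = 20.0000).
Solving J·Δ = −F gives Δ = (0.6000, -0.3000).
Then the next iterate is (x, y)₁ = (-0.4000, 0.7000).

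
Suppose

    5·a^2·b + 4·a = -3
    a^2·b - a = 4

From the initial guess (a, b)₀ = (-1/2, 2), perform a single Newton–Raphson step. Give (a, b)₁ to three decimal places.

At (-1/2, 2): F = (3.500, -3.000).
Jacobian J = [[10·a·b + 4, 5·a^2], [2·a·b - 1, a^2]].
At the point, J = [[-6.000, 1.250], [-3.000, 0.250]] (det J = 2.250).
Solving J·Δ = −F gives Δ = (-2.056, -12.667).
Then the next iterate is (a, b)₁ = (-2.556, -10.667).

(-2.556, -10.667)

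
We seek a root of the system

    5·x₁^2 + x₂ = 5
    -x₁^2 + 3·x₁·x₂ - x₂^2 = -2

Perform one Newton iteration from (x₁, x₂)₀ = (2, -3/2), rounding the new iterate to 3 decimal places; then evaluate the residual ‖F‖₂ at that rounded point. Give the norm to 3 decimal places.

At (2, -3/2): F = (13.500, -13.250).
Jacobian J = [[10·x₁, 1], [-2·x₁ + 3·x₂, 3·x₁ - 2·x₂]].
At the point, J = [[20.000, 1.000], [-8.500, 9.000]] (det J = 188.500).
Solving J·Δ = −F gives Δ = (-0.715, 0.797).
Then the next iterate is (x₁, x₂)₁ = (1.285, -0.703).
Re-evaluating at (1.285, -0.703): F = (2.55312, -2.85550), so ‖F‖₂ = 3.830.

3.830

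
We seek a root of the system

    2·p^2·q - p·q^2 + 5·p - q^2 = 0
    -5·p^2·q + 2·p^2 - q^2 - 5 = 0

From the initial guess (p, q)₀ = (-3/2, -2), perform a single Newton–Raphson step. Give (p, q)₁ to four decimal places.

(12.6471, -69.7647)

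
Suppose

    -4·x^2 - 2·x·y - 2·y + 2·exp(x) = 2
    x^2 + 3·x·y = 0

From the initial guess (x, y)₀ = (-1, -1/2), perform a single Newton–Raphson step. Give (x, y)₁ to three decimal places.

At (-1, -1/2): F = (-5.26424, 2.500).
Jacobian J = [[-8·x - 2·y + 2·exp(x), -2·x - 2], [2·x + 3·y, 3·x]].
At the point, J = [[9.73576, 0.000], [-3.500, -3.000]] (det J = -29.20728).
Solving J·Δ = −F gives Δ = (0.541, 0.203).
Then the next iterate is (x, y)₁ = (-0.459, -0.297).

(-0.459, -0.297)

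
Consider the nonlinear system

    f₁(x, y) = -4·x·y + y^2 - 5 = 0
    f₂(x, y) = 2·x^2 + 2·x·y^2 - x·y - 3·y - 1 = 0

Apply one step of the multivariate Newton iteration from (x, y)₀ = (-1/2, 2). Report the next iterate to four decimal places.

(-1.8393, -0.2857)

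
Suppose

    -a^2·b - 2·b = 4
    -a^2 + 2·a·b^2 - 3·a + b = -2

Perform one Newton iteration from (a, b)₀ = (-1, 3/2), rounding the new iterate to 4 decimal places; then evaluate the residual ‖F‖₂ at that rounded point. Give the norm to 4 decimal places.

1504.7976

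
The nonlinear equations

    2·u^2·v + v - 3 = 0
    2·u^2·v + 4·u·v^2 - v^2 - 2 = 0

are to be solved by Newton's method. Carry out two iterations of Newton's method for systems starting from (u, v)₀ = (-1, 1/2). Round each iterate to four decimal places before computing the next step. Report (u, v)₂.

At (-1, 1/2): F = (-1.5000, -2.2500).
Jacobian J = [[4·u·v, 2·u^2 + 1], [4·u·v + 4·v^2, 2·u^2 + 8·u·v - 2·v]].
At the point, J = [[-2.0000, 3.0000], [-1.0000, -3.0000]] (det J = 9.0000).
Solving J·Δ = −F gives Δ = (-1.2500, -0.3333).
Then the next iterate is (u, v)₁ = (-2.2500, 0.1667).
Round to (-2.2500, 0.1667) and repeat: F = (-1.145463, -0.590051), J = [[-1.5003, 11.1250], [-1.389144, 6.7910]].
Δ = (0.2306, 0.1341), so (u, v)₂ = (-2.0194, 0.3008).

(-2.0194, 0.3008)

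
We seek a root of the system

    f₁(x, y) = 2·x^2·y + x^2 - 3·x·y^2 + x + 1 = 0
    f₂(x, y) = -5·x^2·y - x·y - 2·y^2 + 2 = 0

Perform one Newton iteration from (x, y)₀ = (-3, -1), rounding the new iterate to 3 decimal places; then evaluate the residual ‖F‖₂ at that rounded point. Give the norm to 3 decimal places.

At (-3, -1): F = (-2.000, 42.000).
Jacobian J = [[4·x·y + 2·x - 3·y^2 + 1, 2·x^2 - 6·x·y], [-10·x·y - y, -5·x^2 - x - 4·y]].
At the point, J = [[4.000, 0.000], [-29.000, -38.000]] (det J = -152.000).
Solving J·Δ = −F gives Δ = (0.500, 0.724).
Then the next iterate is (x, y)₁ = (-2.500, -0.276).
Re-evaluating at (-2.500, -0.276): F = (1.87132, 9.78265), so ‖F‖₂ = 9.960.

9.960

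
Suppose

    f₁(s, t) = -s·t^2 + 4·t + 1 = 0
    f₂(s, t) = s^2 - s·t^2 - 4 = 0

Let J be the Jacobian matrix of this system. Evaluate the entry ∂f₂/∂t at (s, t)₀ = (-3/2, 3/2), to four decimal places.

4.5000

∂f₂/∂t = -2·s·t.
At (-3/2, 3/2) this is 4.5000.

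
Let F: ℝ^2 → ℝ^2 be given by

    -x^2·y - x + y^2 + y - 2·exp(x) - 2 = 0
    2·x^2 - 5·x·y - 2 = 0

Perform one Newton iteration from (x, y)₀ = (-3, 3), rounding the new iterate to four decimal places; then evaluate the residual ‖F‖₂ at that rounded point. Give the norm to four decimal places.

7.9410

At (-3, 3): F = (-14.099574, 61.0000).
Jacobian J = [[-2·x·y - 2·exp(x) - 1, -x^2 + 2·y + 1], [4·x - 5·y, -5·x]].
At the point, J = [[16.900426, -2.0000], [-27.0000, 15.0000]] (det J = 199.506388).
Solving J·Δ = −F gives Δ = (0.4486, -3.2592).
Then the next iterate is (x, y)₁ = (-2.5514, -0.2592).
Re-evaluating at (-2.5514, -0.2592): F = (1.890739, 7.712670), so ‖F‖₂ = 7.9410.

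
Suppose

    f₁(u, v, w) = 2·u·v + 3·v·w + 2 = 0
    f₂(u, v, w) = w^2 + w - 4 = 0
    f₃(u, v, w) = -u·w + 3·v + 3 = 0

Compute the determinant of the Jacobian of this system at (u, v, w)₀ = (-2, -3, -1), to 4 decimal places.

J = [[2·v, 2·u + 3·w, 3·v], [0, 0, 2·w + 1], [-w, 3, -u]].
At the point, J = [[-6.0000, -7.0000, -9.0000], [0.0000, 0.0000, -1.0000], [1.0000, 3.0000, 2.0000]].
det J = -11.0000.

-11.0000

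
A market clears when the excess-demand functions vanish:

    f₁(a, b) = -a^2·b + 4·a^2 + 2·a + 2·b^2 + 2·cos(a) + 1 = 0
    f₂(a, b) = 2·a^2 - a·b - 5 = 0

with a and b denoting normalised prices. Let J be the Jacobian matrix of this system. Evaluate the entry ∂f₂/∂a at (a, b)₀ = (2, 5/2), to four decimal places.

5.5000

∂f₂/∂a = 4·a - b.
At (2, 5/2) this is 5.5000.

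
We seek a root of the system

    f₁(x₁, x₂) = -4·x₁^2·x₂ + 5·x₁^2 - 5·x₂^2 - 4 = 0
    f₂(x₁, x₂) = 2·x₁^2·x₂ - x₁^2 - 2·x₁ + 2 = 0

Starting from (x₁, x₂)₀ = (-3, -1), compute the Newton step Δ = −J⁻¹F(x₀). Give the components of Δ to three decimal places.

At (-3, -1): F = (72.000, -19.000).
Jacobian J = [[-8·x₁·x₂ + 10·x₁, -4·x₁^2 - 10·x₂], [4·x₁·x₂ - 2·x₁ - 2, 2·x₁^2]].
At the point, J = [[-54.000, -26.000], [16.000, 18.000]] (det J = -556.000).
Solving J·Δ = −F gives Δ = (1.442, -0.227).

(1.442, -0.227)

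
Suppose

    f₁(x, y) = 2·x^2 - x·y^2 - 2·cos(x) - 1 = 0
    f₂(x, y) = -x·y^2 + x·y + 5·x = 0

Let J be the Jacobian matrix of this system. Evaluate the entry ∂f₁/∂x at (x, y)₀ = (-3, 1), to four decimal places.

∂f₁/∂x = 4·x - y^2 + 2·sin(x).
At (-3, 1) this is -13.2822.

-13.2822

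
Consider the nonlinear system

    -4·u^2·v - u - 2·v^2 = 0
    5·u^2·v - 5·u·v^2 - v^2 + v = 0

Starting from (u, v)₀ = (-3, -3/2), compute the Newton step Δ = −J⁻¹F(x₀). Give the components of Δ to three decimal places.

At (-3, -3/2): F = (52.500, -37.500).
Jacobian J = [[-8·u·v - 1, -4·u^2 - 4·v], [10·u·v - 5·v^2, 5·u^2 - 10·u·v - 2·v + 1]].
At the point, J = [[-37.000, -30.000], [33.750, 4.000]] (det J = 864.500).
Solving J·Δ = −F gives Δ = (1.058, 0.445).

(1.058, 0.445)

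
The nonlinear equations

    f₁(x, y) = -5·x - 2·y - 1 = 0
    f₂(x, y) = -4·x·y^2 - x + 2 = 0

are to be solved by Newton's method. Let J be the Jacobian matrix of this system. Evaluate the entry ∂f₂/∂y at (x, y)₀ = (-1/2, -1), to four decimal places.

∂f₂/∂y = -8·x·y.
At (-1/2, -1) this is -4.0000.

-4.0000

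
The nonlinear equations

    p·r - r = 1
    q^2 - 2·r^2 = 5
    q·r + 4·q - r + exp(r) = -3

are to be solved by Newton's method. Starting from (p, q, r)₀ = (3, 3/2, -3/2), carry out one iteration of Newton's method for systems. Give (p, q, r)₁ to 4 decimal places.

(4.8584, -2.8709, 1.8938)

At (3, 3/2, -3/2): F = (-4.0000, -7.2500, 8.473130).
Jacobian J = [[r, 0, p - 1], [0, 2·q, -4·r], [0, r + 4, q + exp(r) - 1]].
At the point, J = [[-1.5000, 0.0000, 2.0000], [0.0000, 3.0000, 6.0000], [0.0000, 2.5000, 0.723130]] (det J = 19.245914).
Solving J·Δ = −F gives Δ = (1.8584, -4.3709, 3.3938).
Then the next iterate is (p, q, r)₁ = (4.8584, -2.8709, 1.8938).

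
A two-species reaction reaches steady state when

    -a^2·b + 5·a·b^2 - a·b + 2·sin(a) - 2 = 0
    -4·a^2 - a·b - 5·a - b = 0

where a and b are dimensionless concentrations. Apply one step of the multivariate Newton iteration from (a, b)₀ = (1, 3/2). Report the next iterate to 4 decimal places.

(0.1892, 1.3782)

At (1, 3/2): F = (7.932942, -12.0000).
Jacobian J = [[-2·a·b + 5·b^2 - b + 2·cos(a), -a^2 + 10·a·b - a], [-8·a - b - 5, -a - 1]].
At the point, J = [[7.830605, 13.0000], [-14.5000, -2.0000]] (det J = 172.838791).
Solving J·Δ = −F gives Δ = (-0.8108, -0.1218).
Then the next iterate is (a, b)₁ = (0.1892, 1.3782).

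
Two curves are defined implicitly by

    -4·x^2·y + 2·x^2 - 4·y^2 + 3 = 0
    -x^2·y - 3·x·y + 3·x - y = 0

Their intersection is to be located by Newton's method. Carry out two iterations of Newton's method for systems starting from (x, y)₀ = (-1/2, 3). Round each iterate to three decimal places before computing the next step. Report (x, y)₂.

(0.281, 1.398)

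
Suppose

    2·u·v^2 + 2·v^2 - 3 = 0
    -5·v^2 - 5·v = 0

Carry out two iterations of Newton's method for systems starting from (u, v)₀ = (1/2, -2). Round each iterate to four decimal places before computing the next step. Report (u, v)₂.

(0.3938, -1.0667)

At (1/2, -2): F = (9.0000, -10.0000).
Jacobian J = [[2·v^2, 4·u·v + 4·v], [0, -10·v - 5]].
At the point, J = [[8.0000, -12.0000], [0.0000, 15.0000]] (det J = 120.0000).
Solving J·Δ = −F gives Δ = (-0.1250, 0.6667).
Then the next iterate is (u, v)₁ = (0.3750, -1.3333).
Round to (0.3750, -1.3333) and repeat: F = (1.888644, -2.221944), J = [[3.555378, -7.333150], [0.0000, 8.3330]].
Δ = (0.0188, 0.2666), so (u, v)₂ = (0.3938, -1.0667).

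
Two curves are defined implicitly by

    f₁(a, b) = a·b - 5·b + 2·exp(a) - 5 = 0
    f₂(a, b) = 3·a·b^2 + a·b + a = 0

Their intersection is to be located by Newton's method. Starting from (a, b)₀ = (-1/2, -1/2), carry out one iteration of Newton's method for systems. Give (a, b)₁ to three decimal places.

At (-1/2, -1/2): F = (-1.03694, -0.625).
Jacobian J = [[b + 2·exp(a), a - 5], [3·b^2 + b + 1, 6·a·b + a]].
At the point, J = [[0.71306, -5.500], [1.250, 1.000]] (det J = 7.58806).
Solving J·Δ = −F gives Δ = (0.590, -0.112).
Then the next iterate is (a, b)₁ = (0.090, -0.612).

(0.090, -0.612)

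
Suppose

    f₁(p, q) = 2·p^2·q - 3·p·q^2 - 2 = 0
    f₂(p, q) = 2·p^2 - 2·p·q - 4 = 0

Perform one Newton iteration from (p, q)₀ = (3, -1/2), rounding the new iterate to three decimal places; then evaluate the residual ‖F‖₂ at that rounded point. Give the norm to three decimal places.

At (3, -1/2): F = (-13.250, 17.000).
Jacobian J = [[4·p·q - 3·q^2, 2·p^2 - 6·p·q], [4·p - 2·q, -2·p]].
At the point, J = [[-6.750, 27.000], [13.000, -6.000]] (det J = -310.500).
Solving J·Δ = −F gives Δ = (-1.222, 0.185).
Then the next iterate is (p, q)₁ = (1.778, -0.315).
Re-evaluating at (1.778, -0.315): F = (-4.52088, 3.44271), so ‖F‖₂ = 5.682.

5.682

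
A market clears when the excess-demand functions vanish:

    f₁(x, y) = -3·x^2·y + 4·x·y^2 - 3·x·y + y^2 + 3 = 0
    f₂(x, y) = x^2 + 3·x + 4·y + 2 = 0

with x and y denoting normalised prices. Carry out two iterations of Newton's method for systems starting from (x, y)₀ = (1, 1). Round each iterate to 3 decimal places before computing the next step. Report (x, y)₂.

At (1, 1): F = (2.000, 10.000).
Jacobian J = [[-6·x·y + 4·y^2 - 3·y, -3·x^2 + 8·x·y - 3·x + 2·y], [2·x + 3, 4]].
At the point, J = [[-5.000, 4.000], [5.000, 4.000]] (det J = -40.000).
Solving J·Δ = −F gives Δ = (-0.800, -1.500).
Then the next iterate is (x, y)₁ = (0.200, -0.500).
Round to (0.200, -0.500) and repeat: F = (3.810, 0.640), J = [[3.100, -2.520], [3.400, 4.000]].
Δ = (-0.804, 0.523), so (x, y)₂ = (-0.604, 0.023).

(-0.604, 0.023)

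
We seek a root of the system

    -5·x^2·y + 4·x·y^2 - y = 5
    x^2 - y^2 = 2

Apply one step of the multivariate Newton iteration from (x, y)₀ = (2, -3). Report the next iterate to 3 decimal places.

(1.651, -1.601)

At (2, -3): F = (130.000, -7.000).
Jacobian J = [[-10·x·y + 4·y^2, -5·x^2 + 8·x·y - 1], [2·x, -2·y]].
At the point, J = [[96.000, -69.000], [4.000, 6.000]] (det J = 852.000).
Solving J·Δ = −F gives Δ = (-0.349, 1.399).
Then the next iterate is (x, y)₁ = (1.651, -1.601).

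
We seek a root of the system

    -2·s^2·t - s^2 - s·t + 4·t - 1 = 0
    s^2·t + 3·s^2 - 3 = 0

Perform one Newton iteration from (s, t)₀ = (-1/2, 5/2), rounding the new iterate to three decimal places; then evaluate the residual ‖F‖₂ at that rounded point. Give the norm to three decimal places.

At (-1/2, 5/2): F = (8.750, -1.625).
Jacobian J = [[-4·s·t - 2·s - t, -2·s^2 - s + 4], [2·s·t + 6·s, s^2]].
At the point, J = [[3.500, 4.000], [-5.500, 0.250]] (det J = 22.875).
Solving J·Δ = −F gives Δ = (-0.380, -1.855).
Then the next iterate is (s, t)₁ = (-0.880, 0.645).
Re-evaluating at (-0.880, 0.645): F = (0.37422, -0.17731), so ‖F‖₂ = 0.414.

0.414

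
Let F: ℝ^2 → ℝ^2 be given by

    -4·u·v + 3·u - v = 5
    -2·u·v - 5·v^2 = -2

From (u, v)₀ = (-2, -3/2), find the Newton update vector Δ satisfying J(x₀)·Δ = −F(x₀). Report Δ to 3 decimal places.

At (-2, -3/2): F = (-21.500, -15.250).
Jacobian J = [[-4·v + 3, -4·u - 1], [-2·v, -2·u - 10·v]].
At the point, J = [[9.000, 7.000], [3.000, 19.000]] (det J = 150.000).
Solving J·Δ = −F gives Δ = (2.012, 0.485).

(2.012, 0.485)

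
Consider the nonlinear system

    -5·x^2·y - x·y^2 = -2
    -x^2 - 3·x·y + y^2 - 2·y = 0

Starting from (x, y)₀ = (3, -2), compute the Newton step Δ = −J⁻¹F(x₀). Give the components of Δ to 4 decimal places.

At (3, -2): F = (80.0000, 17.0000).
Jacobian J = [[-10·x·y - y^2, -5·x^2 - 2·x·y], [-2·x - 3·y, -3·x + 2·y - 2]].
At the point, J = [[56.0000, -33.0000], [0.0000, -15.0000]] (det J = -840.0000).
Solving J·Δ = −F gives Δ = (-0.7607, 1.1333).

(-0.7607, 1.1333)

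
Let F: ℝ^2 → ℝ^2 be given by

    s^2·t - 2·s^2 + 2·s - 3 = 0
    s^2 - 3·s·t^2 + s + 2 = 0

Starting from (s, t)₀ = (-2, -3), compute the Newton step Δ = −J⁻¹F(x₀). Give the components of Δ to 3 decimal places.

(1.101, 0.693)

At (-2, -3): F = (-27.000, 58.000).
Jacobian J = [[2·s·t - 4·s + 2, s^2], [2·s - 3·t^2 + 1, -6·s·t]].
At the point, J = [[22.000, 4.000], [-30.000, -36.000]] (det J = -672.000).
Solving J·Δ = −F gives Δ = (1.101, 0.693).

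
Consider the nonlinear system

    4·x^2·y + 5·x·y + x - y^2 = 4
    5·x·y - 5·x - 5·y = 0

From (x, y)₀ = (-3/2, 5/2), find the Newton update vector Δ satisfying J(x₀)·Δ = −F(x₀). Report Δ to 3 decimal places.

At (-3/2, 5/2): F = (-8.000, -23.750).
Jacobian J = [[8·x·y + 5·y + 1, 4·x^2 + 5·x - 2·y], [5·y - 5, 5·x - 5]].
At the point, J = [[-16.500, -3.500], [7.500, -12.500]] (det J = 232.500).
Solving J·Δ = −F gives Δ = (-0.073, -1.944).

(-0.073, -1.944)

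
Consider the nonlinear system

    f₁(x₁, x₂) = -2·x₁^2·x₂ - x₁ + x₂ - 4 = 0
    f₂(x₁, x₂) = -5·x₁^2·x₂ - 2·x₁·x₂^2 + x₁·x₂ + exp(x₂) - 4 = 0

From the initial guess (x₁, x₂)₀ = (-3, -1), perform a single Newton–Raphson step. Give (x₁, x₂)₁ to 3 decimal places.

(-2.543, -0.408)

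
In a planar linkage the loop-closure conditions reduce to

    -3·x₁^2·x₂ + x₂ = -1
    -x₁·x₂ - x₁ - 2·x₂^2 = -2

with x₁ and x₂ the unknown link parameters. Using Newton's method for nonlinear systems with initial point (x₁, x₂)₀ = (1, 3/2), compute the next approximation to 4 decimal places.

(0.9310, 0.8103)

At (1, 3/2): F = (-2.0000, -5.0000).
Jacobian J = [[-6·x₁·x₂, -3·x₁^2 + 1], [-x₂ - 1, -x₁ - 4·x₂]].
At the point, J = [[-9.0000, -2.0000], [-2.5000, -7.0000]] (det J = 58.0000).
Solving J·Δ = −F gives Δ = (-0.0690, -0.6897).
Then the next iterate is (x₁, x₂)₁ = (0.9310, 0.8103).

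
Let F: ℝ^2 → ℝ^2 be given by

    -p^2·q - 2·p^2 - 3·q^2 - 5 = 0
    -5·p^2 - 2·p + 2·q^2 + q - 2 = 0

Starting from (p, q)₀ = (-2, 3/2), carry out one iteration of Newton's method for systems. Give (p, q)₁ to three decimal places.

At (-2, 3/2): F = (-25.750, -12.000).
Jacobian J = [[-2·p·q - 4·p, -p^2 - 6·q], [-10·p - 2, 4·q + 1]].
At the point, J = [[14.000, -13.000], [18.000, 7.000]] (det J = 332.000).
Solving J·Δ = −F gives Δ = (1.013, -0.890).
Then the next iterate is (p, q)₁ = (-0.987, 0.610).

(-0.987, 0.610)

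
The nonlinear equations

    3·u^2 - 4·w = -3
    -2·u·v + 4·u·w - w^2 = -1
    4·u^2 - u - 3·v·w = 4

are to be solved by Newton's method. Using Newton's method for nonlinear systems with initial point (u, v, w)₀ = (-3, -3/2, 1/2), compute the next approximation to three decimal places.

At (-3, -3/2, 1/2): F = (28.000, -14.250, 37.250).
Jacobian J = [[6·u, 0, -4], [-2·v + 4·w, -2·u, 4·u - 2·w], [8·u - 1, -3·w, -3·v]].
At the point, J = [[-18.000, 0.000, -4.000], [5.000, 6.000, -13.000], [-25.000, -1.500, 4.500]] (det J = -705.000).
Solving J·Δ = −F gives Δ = (1.445, 2.252, 0.499).
Then the next iterate is (u, v, w)₁ = (-1.555, 0.752, 0.999).

(-1.555, 0.752, 0.999)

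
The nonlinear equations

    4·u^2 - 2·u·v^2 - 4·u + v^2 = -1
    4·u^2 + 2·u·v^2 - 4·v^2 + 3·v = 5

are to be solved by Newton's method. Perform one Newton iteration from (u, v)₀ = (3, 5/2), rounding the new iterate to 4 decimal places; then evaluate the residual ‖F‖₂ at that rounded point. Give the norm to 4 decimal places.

At (3, 5/2): F = (-6.2500, 51.0000).
Jacobian J = [[8·u - 2·v^2 - 4, -4·u·v + 2·v], [8·u + 2·v^2, 4·u·v - 8·v + 3]].
At the point, J = [[7.5000, -25.0000], [36.5000, 13.0000]] (det J = 1010.0000).
Solving J·Δ = −F gives Δ = (-1.1819, -0.6046).
Then the next iterate is (u, v)₁ = (1.8181, 1.8954).
Re-evaluating at (1.8181, 1.8954): F = (-2.521107, 12.601184), so ‖F‖₂ = 12.8509.

12.8509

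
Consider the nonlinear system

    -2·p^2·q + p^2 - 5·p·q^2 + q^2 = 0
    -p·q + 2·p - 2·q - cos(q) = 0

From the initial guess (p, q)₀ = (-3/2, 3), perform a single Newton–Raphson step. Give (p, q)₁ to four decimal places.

At (-3/2, 3): F = (65.2500, -3.510008).
Jacobian J = [[-4·p·q + 2·p - 5·q^2, -2·p^2 - 10·p·q + 2·q], [-q + 2, -p + sin(q) - 2]].
At the point, J = [[-30.0000, 46.5000], [-1.0000, -0.358880]] (det J = 57.266400).
Solving J·Δ = −F gives Δ = (-2.4412, -2.9782).
Then the next iterate is (p, q)₁ = (-3.9412, 0.0218).

(-3.9412, 0.0218)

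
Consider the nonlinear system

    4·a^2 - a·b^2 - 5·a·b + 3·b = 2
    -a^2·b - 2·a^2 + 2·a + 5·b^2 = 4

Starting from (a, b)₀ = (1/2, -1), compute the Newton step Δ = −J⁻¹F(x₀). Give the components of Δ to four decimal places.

(0.2141, 0.1916)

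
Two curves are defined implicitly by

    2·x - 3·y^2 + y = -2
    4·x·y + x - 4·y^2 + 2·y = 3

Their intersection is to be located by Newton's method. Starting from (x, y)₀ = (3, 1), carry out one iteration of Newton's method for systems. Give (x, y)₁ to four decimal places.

At (3, 1): F = (6.0000, 10.0000).
Jacobian J = [[2, -6·y + 1], [4·y + 1, 4·x - 8·y + 2]].
At the point, J = [[2.0000, -5.0000], [5.0000, 6.0000]] (det J = 37.0000).
Solving J·Δ = −F gives Δ = (-2.3243, 0.2703).
Then the next iterate is (x, y)₁ = (0.6757, 1.2703).

(0.6757, 1.2703)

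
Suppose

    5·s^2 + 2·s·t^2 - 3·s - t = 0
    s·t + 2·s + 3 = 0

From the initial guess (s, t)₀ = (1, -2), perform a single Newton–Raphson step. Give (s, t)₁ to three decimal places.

At (1, -2): F = (12.000, 3.000).
Jacobian J = [[10·s + 2·t^2 - 3, 4·s·t - 1], [t + 2, s]].
At the point, J = [[15.000, -9.000], [0.000, 1.000]] (det J = 15.000).
Solving J·Δ = −F gives Δ = (-2.600, -3.000).
Then the next iterate is (s, t)₁ = (-1.600, -5.000).

(-1.600, -5.000)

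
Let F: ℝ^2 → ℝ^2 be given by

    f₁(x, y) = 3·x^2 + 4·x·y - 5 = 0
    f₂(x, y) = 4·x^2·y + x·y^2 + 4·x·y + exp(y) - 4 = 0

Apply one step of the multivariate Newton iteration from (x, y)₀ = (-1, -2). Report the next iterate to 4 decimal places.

At (-1, -2): F = (6.0000, -7.864665).
Jacobian J = [[6·x + 4·y, 4·x], [8·x·y + y^2 + 4·y, 4·x^2 + 2·x·y + 4·x + exp(y)]].
At the point, J = [[-14.0000, -4.0000], [12.0000, 4.135335]] (det J = -9.894694).
Solving J·Δ = −F gives Δ = (-0.6717, 3.8511).
Then the next iterate is (x, y)₁ = (-1.6717, 1.8511).

(-1.6717, 1.8511)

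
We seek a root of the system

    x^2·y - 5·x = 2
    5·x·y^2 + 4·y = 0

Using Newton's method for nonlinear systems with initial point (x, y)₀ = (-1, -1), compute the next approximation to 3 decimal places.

At (-1, -1): F = (2.000, -9.000).
Jacobian J = [[2·x·y - 5, x^2], [5·y^2, 10·x·y + 4]].
At the point, J = [[-3.000, 1.000], [5.000, 14.000]] (det J = -47.000).
Solving J·Δ = −F gives Δ = (0.787, 0.362).
Then the next iterate is (x, y)₁ = (-0.213, -0.638).

(-0.213, -0.638)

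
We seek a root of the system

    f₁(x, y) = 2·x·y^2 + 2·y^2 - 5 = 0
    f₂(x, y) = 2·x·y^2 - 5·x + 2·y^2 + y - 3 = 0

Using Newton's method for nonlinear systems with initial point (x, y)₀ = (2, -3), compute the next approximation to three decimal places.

(-0.142, -2.710)

At (2, -3): F = (49.000, 38.000).
Jacobian J = [[2·y^2, 4·x·y + 4·y], [2·y^2 - 5, 4·x·y + 4·y + 1]].
At the point, J = [[18.000, -36.000], [13.000, -35.000]] (det J = -162.000).
Solving J·Δ = −F gives Δ = (-2.142, 0.290).
Then the next iterate is (x, y)₁ = (-0.142, -2.710).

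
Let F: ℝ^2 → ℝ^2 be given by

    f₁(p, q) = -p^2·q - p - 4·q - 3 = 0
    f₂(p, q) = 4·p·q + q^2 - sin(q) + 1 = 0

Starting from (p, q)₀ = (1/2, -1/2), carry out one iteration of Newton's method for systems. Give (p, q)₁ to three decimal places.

(0.842, -0.864)

At (1/2, -1/2): F = (-1.375, 0.72943).
Jacobian J = [[-2·p·q - 1, -p^2 - 4], [4·q, 4·p + 2·q - cos(q)]].
At the point, J = [[-0.500, -4.250], [-2.000, 0.12242]] (det J = -8.56121).
Solving J·Δ = −F gives Δ = (0.342, -0.364).
Then the next iterate is (p, q)₁ = (0.842, -0.864).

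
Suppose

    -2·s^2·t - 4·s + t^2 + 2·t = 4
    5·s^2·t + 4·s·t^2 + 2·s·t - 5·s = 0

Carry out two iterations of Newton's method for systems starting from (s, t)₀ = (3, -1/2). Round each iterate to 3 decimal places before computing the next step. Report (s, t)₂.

(-0.949, -0.644)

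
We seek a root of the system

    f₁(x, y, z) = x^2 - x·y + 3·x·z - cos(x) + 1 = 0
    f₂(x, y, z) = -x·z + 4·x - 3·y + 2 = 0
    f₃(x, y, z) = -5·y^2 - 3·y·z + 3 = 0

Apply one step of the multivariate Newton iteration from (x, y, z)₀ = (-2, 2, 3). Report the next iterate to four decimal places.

(1.7066, 0.8979, 2.4935)

At (-2, 2, 3): F = (-8.583853, -6.0000, -35.0000).
Jacobian J = [[2·x - y + 3·z + sin(x), -x, 3·x], [-z + 4, -3, -x], [0, -10·y - 3·z, -3·y]].
At the point, J = [[2.090703, 2.0000, -6.0000], [1.0000, -3.0000, 2.0000], [0.0000, -29.0000, -6.0000]] (det J = 344.893396).
Solving J·Δ = −F gives Δ = (3.7066, -1.1021, -0.5065).
Then the next iterate is (x, y, z)₁ = (1.7066, 0.8979, 2.4935).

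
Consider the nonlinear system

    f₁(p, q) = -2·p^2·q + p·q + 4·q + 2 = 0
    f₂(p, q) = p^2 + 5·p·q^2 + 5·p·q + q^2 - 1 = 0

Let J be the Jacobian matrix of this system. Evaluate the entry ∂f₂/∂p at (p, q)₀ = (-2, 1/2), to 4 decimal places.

∂f₂/∂p = 2·p + 5·q^2 + 5·q.
At (-2, 1/2) this is -0.2500.

-0.2500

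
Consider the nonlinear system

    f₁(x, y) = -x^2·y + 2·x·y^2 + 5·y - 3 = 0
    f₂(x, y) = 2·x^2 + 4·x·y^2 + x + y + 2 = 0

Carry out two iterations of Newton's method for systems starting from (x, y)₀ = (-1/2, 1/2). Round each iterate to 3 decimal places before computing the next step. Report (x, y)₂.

(-4.317, 1.891)

At (-1/2, 1/2): F = (-0.875, 2.000).
Jacobian J = [[-2·x·y + 2·y^2, -x^2 + 4·x·y + 5], [4·x + 4·y^2 + 1, 8·x·y + 1]].
At the point, J = [[1.000, 3.750], [0.000, -1.000]] (det J = -1.000).
Solving J·Δ = −F gives Δ = (-6.625, 2.000).
Then the next iterate is (x, y)₁ = (-7.125, 2.500).
Round to (-7.125, 2.500) and repeat: F = (-206.47656, -79.21875), J = [[48.125, -117.01562], [-2.500, -141.500]].
Δ = (2.808, -0.609), so (x, y)₂ = (-4.317, 1.891).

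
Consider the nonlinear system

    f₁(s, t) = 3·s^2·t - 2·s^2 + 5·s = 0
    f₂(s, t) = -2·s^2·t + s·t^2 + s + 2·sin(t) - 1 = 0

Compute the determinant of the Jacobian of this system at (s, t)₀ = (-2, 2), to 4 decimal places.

J = [[6·s·t - 4·s + 5, 3·s^2], [-4·s·t + t^2 + 1, -2·s^2 + 2·s·t + 2·cos(t)]].
At the point, J = [[-11.0000, 12.0000], [21.0000, -16.832294]].
det J = -66.8448.

-66.8448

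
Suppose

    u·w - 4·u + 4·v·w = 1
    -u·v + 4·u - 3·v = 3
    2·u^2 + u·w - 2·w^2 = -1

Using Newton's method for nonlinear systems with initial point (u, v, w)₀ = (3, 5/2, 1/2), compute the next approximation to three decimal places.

(1.378, 1.094, 0.779)

At (3, 5/2, 1/2): F = (-6.500, -6.000, 20.000).
Jacobian J = [[w - 4, 4·w, u + 4·v], [-v + 4, -u - 3, 0], [4·u + w, 0, u - 4·w]].
At the point, J = [[-3.500, 2.000, 13.000], [1.500, -6.000, 0.000], [12.500, 0.000, 1.000]] (det J = 993.000).
Solving J·Δ = −F gives Δ = (-1.622, -1.406, 0.279).
Then the next iterate is (u, v, w)₁ = (1.378, 1.094, 0.779).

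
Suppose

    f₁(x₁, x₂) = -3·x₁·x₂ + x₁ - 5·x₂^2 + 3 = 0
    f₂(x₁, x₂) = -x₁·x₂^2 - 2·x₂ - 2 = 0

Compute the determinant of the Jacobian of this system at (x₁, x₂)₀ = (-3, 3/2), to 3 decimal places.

-38.000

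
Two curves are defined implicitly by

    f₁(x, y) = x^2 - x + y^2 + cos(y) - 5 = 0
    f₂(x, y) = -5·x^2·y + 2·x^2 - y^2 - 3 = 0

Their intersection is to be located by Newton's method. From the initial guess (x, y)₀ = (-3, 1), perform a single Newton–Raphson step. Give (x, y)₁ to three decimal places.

(-1.814, 0.795)

At (-3, 1): F = (8.54030, -31.000).
Jacobian J = [[2·x - 1, 2·y - sin(y)], [-10·x·y + 4·x, -5·x^2 - 2·y]].
At the point, J = [[-7.000, 1.15853], [18.000, -47.000]] (det J = 308.14648).
Solving J·Δ = −F gives Δ = (1.186, -0.205).
Then the next iterate is (x, y)₁ = (-1.814, 0.795).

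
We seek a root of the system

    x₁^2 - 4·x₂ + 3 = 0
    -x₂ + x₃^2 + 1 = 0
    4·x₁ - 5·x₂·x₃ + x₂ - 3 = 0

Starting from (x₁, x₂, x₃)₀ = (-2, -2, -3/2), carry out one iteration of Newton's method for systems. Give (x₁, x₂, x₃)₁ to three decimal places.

At (-2, -2, -3/2): F = (15.000, 5.250, -28.000).
Jacobian J = [[2·x₁, -4, 0], [0, -1, 2·x₃], [4, -5·x₃ + 1, -5·x₂]].
At the point, J = [[-4.000, -4.000, 0.000], [0.000, -1.000, -3.000], [4.000, 8.500, 10.000]] (det J = -14.000).
Solving J·Δ = −F gives Δ = (7.607, -3.857, 3.036).
Then the next iterate is (x₁, x₂, x₃)₁ = (5.607, -5.857, 1.536).

(5.607, -5.857, 1.536)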